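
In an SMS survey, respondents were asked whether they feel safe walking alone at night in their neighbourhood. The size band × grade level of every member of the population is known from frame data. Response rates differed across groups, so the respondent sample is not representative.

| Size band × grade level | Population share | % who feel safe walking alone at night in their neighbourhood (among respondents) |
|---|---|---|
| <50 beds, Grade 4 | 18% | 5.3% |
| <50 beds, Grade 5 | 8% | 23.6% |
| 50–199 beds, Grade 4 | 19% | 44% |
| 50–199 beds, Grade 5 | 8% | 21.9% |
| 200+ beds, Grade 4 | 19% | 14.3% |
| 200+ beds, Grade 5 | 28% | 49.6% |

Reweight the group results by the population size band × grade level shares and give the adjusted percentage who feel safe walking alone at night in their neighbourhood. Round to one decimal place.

Post-stratification weights by population share, not respondent share:
  <50 beds, Grade 4: 0.18 × 5.3 = 0.954
  <50 beds, Grade 5: 0.08 × 23.6 = 1.888
  50–199 beds, Grade 4: 0.19 × 44 = 8.36
  50–199 beds, Grade 5: 0.08 × 21.9 = 1.752
  200+ beds, Grade 4: 0.19 × 14.3 = 2.717
  200+ beds, Grade 5: 0.28 × 49.6 = 13.888
Post-stratified estimate = 29.559 → 29.6%.

29.6%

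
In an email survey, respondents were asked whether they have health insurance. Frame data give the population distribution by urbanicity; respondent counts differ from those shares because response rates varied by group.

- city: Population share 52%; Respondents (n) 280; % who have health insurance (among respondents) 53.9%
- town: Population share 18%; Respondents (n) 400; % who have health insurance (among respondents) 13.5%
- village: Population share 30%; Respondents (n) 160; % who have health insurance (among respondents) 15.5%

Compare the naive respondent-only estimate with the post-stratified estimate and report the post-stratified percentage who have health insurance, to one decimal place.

Without adjustment, the pooled respondent share is:
  (280/840)×53.9 + (400/840)×13.5 + (160/840)×15.5 = 27.3476%
Post-stratified estimate weights by population shares:
  0.52×53.9 + 0.18×13.5 + 0.3×15.5 = 35.108%

35.1%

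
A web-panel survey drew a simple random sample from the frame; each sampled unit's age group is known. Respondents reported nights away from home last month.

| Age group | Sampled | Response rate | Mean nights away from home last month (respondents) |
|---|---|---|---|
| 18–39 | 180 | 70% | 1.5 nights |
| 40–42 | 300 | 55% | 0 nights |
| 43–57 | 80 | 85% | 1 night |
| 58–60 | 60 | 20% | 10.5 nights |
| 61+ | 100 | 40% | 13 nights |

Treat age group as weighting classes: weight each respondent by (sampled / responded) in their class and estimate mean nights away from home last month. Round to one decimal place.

3.2

With weight = n_sampled/n_responded per class, the weighted class total is n_sampled:
  18–39: 180 × 1.5 = 270
  40–42: 300 × 0 = 0
  43–57: 80 × 1 = 80
  58–60: 60 × 10.5 = 630
  61+: 100 × 13 = 1300
Adjusted estimate = 2280 / 720 = 3.16667 → 3.2.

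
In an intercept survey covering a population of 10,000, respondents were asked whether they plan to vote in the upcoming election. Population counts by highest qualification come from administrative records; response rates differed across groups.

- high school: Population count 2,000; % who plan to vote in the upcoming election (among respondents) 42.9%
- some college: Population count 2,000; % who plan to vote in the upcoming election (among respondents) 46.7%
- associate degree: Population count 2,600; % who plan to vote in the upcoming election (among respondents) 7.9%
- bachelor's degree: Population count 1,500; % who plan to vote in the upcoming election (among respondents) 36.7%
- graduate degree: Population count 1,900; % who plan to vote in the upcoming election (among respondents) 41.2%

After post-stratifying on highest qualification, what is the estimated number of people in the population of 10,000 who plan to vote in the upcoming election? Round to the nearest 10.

3,330

Apply each group's respondent rate to its population count:
  high school: 2,000 × 42.9% = 858
  some college: 2,000 × 46.7% = 934
  associate degree: 2,600 × 7.9% = 205.4
  bachelor's degree: 1,500 × 36.7% = 550.5
  graduate degree: 1,900 × 41.2% = 782.8
Estimated total = 3330.7 → 3,330.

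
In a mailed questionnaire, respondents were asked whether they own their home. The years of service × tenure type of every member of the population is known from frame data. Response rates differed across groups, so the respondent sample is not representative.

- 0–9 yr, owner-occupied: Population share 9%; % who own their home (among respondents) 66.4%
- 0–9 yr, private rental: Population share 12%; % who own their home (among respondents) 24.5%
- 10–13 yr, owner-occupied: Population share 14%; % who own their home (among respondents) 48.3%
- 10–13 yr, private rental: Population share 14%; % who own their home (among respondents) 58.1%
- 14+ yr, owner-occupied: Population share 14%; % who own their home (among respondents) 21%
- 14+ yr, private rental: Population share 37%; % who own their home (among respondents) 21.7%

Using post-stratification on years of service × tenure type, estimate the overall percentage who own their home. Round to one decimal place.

34.8%

Post-stratification weights by population share, not respondent share:
  0–9 yr, owner-occupied: 0.09 × 66.4 = 5.976
  0–9 yr, private rental: 0.12 × 24.5 = 2.94
  10–13 yr, owner-occupied: 0.14 × 48.3 = 6.762
  10–13 yr, private rental: 0.14 × 58.1 = 8.134
  14+ yr, owner-occupied: 0.14 × 21 = 2.94
  14+ yr, private rental: 0.37 × 21.7 = 8.029
Post-stratified estimate = 34.781 → 34.8%.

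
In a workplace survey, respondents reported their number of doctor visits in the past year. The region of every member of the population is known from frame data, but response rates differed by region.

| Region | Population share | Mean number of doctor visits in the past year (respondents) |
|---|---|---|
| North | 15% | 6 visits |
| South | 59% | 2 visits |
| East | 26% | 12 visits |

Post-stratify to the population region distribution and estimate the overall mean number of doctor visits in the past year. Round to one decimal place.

5.2

Post-stratification weights by population share, not respondent share:
  North: 0.15 × 6 = 0.9
  South: 0.59 × 2 = 1.18
  East: 0.26 × 12 = 3.12
Post-stratified estimate = 5.2 → 5.2.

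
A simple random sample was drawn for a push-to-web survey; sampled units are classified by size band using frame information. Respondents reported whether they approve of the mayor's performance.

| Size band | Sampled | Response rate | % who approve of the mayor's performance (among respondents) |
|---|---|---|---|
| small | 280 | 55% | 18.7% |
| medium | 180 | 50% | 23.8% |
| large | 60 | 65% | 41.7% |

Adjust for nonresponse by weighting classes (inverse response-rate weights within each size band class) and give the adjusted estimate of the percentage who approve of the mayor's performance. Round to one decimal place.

23.1%

With weight = n_sampled/n_responded per class, the weighted class total is n_sampled:
  small: 280 × 18.7 = 5236
  medium: 180 × 23.8 = 4284
  large: 60 × 41.7 = 2502
Adjusted estimate = 12,022 / 520 = 23.1192 → 23.1%.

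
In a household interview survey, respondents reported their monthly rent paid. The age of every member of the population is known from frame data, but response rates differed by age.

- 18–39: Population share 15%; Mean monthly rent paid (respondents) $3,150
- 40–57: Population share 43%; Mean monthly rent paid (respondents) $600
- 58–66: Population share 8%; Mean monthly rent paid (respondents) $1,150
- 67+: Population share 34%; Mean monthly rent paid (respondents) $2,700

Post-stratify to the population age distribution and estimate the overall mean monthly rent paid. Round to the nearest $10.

$1,740

Post-stratification weights by population share, not respondent share:
  18–39: 0.15 × 3150 = 472.5
  40–57: 0.43 × 600 = 258
  58–66: 0.08 × 1150 = 92
  67+: 0.34 × 2700 = 918
Post-stratified estimate = 1740.5 → $1,740.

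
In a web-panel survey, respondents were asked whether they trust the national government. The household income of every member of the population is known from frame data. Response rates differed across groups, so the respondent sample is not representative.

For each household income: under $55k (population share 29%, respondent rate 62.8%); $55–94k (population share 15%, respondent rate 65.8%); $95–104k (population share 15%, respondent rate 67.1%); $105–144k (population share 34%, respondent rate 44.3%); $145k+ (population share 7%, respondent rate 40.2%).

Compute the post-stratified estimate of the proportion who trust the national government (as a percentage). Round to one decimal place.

56.0%

Weight each group's respondent value by its population share:
  under $55k: 0.29 × 62.8 = 18.212
  $55–94k: 0.15 × 65.8 = 9.87
  $95–104k: 0.15 × 67.1 = 10.065
  $105–144k: 0.34 × 44.3 = 15.062
  $145k+: 0.07 × 40.2 = 2.814
Post-stratified estimate = 56.023 → 56.0%.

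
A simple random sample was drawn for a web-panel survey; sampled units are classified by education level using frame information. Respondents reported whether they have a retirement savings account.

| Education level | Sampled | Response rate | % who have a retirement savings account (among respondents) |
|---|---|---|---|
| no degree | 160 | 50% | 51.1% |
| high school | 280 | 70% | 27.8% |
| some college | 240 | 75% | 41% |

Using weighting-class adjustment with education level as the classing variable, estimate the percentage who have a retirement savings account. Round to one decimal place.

Weighting each respondent by the inverse class response rate inflates each class back to its sampled size, so the class weight is n_sampled:
  no degree: 160 × 51.1 = 8176
  high school: 280 × 27.8 = 7784
  some college: 240 × 41 = 9840
Adjusted estimate = 25,800 / 680 = 37.9412 → 37.9%.

37.9%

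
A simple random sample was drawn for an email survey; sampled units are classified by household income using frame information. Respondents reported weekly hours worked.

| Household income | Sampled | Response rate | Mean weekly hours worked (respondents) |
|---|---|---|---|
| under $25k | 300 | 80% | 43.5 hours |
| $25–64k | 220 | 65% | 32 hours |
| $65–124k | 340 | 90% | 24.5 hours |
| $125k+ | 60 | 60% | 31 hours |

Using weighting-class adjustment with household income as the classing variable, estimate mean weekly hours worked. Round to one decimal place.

32.9

Weighting each respondent by the inverse class response rate inflates each class back to its sampled size, so the class weight is n_sampled:
  under $25k: 300 × 43.5 = 13,050
  $25–64k: 220 × 32 = 7040
  $65–124k: 340 × 24.5 = 8330
  $125k+: 60 × 31 = 1860
Adjusted estimate = 30,280 / 920 = 32.913 → 32.9.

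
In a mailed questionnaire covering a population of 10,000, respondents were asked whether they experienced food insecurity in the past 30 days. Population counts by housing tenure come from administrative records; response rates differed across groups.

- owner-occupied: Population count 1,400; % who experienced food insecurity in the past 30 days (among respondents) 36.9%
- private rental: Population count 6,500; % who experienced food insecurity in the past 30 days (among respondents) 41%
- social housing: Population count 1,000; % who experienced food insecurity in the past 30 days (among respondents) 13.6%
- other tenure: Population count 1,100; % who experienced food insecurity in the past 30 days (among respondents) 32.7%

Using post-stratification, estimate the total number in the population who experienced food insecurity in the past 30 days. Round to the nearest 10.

3,680

Each cell contributes its population count × the respondent rate:
  owner-occupied: 1,400 × 36.9% = 516.6
  private rental: 6,500 × 41% = 2665
  social housing: 1,000 × 13.6% = 136
  other tenure: 1,100 × 32.7% = 359.7
Estimated total = 3677.3 → 3,680.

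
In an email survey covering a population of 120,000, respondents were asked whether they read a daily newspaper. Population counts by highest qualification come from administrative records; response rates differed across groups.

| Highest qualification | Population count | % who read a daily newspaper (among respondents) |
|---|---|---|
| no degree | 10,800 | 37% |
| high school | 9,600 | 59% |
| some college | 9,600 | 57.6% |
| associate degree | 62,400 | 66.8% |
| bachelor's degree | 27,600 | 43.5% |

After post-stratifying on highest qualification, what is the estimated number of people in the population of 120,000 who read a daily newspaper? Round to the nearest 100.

Estimated count per cell = population count × respondent percentage:
  no degree: 10,800 × 37% = 3996
  high school: 9,600 × 59% = 5664
  some college: 9,600 × 57.6% = 5529.6
  associate degree: 62,400 × 66.8% = 41683.2
  bachelor's degree: 27,600 × 43.5% = 12,006
Estimated total = 68878.8 → 68,900.

68,900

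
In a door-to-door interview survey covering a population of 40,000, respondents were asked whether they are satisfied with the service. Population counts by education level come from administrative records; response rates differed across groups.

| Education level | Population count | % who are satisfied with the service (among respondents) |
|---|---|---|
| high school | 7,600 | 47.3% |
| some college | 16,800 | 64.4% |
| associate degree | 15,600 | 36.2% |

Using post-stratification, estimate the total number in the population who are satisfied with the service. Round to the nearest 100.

20,100

Estimated count per cell = population count × respondent percentage:
  high school: 7,600 × 47.3% = 3594.8
  some college: 16,800 × 64.4% = 10819.2
  associate degree: 15,600 × 36.2% = 5647.2
Estimated total = 20061.2 → 20,100.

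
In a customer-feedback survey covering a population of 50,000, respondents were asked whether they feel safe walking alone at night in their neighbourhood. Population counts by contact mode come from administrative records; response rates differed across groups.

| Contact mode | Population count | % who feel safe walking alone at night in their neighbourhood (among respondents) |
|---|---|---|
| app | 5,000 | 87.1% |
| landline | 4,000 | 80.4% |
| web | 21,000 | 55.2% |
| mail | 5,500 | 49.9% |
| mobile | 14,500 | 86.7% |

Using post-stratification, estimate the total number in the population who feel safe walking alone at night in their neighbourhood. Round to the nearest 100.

34,500

Estimated count per cell = population count × respondent percentage:
  app: 5,000 × 87.1% = 4355
  landline: 4,000 × 80.4% = 3216
  web: 21,000 × 55.2% = 11,592
  mail: 5,500 × 49.9% = 2744.5
  mobile: 14,500 × 86.7% = 12571.5
Estimated total = 34,479 → 34,500.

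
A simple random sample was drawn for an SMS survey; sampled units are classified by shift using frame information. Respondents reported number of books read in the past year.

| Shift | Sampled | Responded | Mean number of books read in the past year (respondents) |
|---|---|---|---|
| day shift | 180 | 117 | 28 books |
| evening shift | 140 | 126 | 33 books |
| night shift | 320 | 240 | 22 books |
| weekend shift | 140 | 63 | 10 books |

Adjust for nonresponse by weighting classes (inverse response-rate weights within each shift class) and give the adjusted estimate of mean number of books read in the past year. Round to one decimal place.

23.2

Class response rates: day shift 117/180 = 65%, evening shift 126/140 = 90%, night shift 240/320 = 75%, weekend shift 63/140 = 45%.
Weighting each respondent by the inverse class response rate inflates each class back to its sampled size, so the class weight is n_sampled:
  day shift: 180 × 28 = 5040
  evening shift: 140 × 33 = 4620
  night shift: 320 × 22 = 7040
  weekend shift: 140 × 10 = 1400
Adjusted estimate = 18,100 / 780 = 23.2051 → 23.2.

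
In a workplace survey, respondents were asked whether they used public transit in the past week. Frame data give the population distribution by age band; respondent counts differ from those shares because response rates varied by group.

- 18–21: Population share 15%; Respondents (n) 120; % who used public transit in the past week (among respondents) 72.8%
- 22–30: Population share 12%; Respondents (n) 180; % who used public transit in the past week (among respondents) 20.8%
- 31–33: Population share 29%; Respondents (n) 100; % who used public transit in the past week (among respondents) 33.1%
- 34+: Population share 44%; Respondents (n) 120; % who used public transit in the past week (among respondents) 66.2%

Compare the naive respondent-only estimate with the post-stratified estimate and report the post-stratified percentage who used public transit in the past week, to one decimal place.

52.1%

Without adjustment, the pooled respondent share is:
  (120/520)×72.8 + (180/520)×20.8 + (100/520)×33.1 + (120/520)×66.2 = 45.6423%
Reweighting by population age band shares:
  0.15×72.8 + 0.12×20.8 + 0.29×33.1 + 0.44×66.2 = 52.143%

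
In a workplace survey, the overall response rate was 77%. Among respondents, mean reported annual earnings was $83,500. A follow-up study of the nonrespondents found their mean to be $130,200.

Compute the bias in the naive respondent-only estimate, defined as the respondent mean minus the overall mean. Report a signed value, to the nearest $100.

-$10,700

Nonresponse fraction = 1 − 0.77 = 0.23.
Bias = (nonresponse fraction) × (respondent mean − nonrespondent mean)
     = 0.23 × (83,500 − 130,200) = 0.23 × -46,700 = -10,741.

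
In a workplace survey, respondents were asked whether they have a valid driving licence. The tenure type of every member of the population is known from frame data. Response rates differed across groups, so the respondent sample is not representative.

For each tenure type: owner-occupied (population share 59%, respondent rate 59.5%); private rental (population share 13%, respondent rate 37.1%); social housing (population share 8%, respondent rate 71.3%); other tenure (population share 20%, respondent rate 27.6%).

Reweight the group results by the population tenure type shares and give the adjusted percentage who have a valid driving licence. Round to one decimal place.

Post-stratification weights by population share, not respondent share:
  owner-occupied: 0.59 × 59.5 = 35.105
  private rental: 0.13 × 37.1 = 4.823
  social housing: 0.08 × 71.3 = 5.704
  other tenure: 0.2 × 27.6 = 5.52
Post-stratified estimate = 51.152 → 51.2%.

51.2%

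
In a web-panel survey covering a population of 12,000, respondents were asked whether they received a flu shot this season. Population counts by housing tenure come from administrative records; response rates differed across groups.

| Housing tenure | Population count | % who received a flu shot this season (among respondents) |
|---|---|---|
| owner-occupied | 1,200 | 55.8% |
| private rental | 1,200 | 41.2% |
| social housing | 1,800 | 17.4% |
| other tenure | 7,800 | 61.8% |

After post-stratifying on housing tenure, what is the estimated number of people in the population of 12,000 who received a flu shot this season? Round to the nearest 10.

Estimated count per cell = population count × respondent percentage:
  owner-occupied: 1,200 × 55.8% = 669.6
  private rental: 1,200 × 41.2% = 494.4
  social housing: 1,800 × 17.4% = 313.2
  other tenure: 7,800 × 61.8% = 4820.4
Estimated total = 6297.6 → 6,300.

6,300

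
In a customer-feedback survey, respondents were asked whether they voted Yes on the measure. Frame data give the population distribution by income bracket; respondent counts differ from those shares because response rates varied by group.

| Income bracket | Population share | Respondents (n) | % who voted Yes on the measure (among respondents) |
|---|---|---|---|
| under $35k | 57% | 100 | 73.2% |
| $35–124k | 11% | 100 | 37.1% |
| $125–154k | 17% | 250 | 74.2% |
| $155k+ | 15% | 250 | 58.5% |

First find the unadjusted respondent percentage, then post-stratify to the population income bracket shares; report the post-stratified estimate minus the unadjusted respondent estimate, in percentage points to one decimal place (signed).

+4.0 percentage points

Unadjusted (pooled respondent) estimate weights by respondent counts:
  (100/700)×73.2 + (100/700)×37.1 + (250/700)×74.2 + (250/700)×58.5 = 63.15%
Post-stratified estimate weights by population shares:
  0.57×73.2 + 0.11×37.1 + 0.17×74.2 + 0.15×58.5 = 67.194%
Difference = 67.194 − 63.15 = 4.044 pp.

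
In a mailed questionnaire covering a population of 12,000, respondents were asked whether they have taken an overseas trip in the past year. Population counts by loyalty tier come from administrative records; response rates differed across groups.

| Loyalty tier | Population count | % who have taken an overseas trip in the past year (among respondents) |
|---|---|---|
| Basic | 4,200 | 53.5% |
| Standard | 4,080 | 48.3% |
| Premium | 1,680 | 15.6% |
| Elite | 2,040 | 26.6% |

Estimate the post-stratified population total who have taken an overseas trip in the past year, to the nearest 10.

5,020

Each cell contributes its population count × the respondent rate:
  Basic: 4,200 × 53.5% = 2247
  Standard: 4,080 × 48.3% = 1970.64
  Premium: 1,680 × 15.6% = 262.08
  Elite: 2,040 × 26.6% = 542.64
Estimated total = 5022.36 → 5,020.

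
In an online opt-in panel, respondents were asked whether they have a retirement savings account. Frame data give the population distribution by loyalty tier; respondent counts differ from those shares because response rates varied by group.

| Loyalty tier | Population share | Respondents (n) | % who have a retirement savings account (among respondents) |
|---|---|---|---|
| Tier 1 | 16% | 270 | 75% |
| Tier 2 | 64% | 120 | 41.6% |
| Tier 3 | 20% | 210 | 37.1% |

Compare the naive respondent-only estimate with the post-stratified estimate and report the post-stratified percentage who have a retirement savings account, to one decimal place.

46.0%

Without adjustment, the pooled respondent share is:
  (270/600)×75 + (120/600)×41.6 + (210/600)×37.1 = 55.055%
Reweighting by population loyalty tier shares:
  0.16×75 + 0.64×41.6 + 0.2×37.1 = 46.044%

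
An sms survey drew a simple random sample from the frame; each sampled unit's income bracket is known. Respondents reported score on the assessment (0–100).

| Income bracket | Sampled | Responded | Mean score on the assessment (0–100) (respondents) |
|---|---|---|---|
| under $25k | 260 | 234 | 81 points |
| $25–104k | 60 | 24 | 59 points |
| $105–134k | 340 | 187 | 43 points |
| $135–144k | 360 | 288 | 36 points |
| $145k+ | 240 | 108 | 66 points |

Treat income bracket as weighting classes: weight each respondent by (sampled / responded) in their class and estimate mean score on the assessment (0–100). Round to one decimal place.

Class response rates: under $25k 234/260 = 90%, $25–104k 24/60 = 40%, $105–134k 187/340 = 55%, $135–144k 288/360 = 80%, $145k+ 108/240 = 45%.
With weight = n_sampled/n_responded per class, the weighted class total is n_sampled:
  under $25k: 260 × 81 = 21,060
  $25–104k: 60 × 59 = 3540
  $105–134k: 340 × 43 = 14,620
  $135–144k: 360 × 36 = 12,960
  $145k+: 240 × 66 = 15,840
Adjusted estimate = 68,020 / 1,260 = 53.9841 → 54.0.

54.0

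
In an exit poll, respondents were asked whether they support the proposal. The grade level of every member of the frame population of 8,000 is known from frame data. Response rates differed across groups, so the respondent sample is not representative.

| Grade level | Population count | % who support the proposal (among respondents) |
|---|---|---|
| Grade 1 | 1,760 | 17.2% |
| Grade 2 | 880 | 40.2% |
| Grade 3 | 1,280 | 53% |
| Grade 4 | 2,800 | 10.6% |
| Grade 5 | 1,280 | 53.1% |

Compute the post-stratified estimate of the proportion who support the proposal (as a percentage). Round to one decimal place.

Post-stratification weights by population share, not respondent share:
  Grade 1: (1,760/8,000) × 17.2 = 3.784
  Grade 2: (880/8,000) × 40.2 = 4.422
  Grade 3: (1,280/8,000) × 53 = 8.48
  Grade 4: (2,800/8,000) × 10.6 = 3.71
  Grade 5: (1,280/8,000) × 53.1 = 8.496
Post-stratified estimate = 28.892 → 28.9%.

28.9%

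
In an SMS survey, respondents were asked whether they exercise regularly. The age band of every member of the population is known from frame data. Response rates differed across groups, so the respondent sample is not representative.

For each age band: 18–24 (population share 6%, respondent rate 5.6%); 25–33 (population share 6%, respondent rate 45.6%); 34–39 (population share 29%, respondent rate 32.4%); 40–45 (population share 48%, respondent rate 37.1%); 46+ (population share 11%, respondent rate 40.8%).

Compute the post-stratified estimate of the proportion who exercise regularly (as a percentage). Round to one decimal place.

34.8%

Each cell contributes population-share × respondent value:
  18–24: 0.06 × 5.6 = 0.336
  25–33: 0.06 × 45.6 = 2.736
  34–39: 0.29 × 32.4 = 9.396
  40–45: 0.48 × 37.1 = 17.808
  46+: 0.11 × 40.8 = 4.488
Post-stratified estimate = 34.764 → 34.8%.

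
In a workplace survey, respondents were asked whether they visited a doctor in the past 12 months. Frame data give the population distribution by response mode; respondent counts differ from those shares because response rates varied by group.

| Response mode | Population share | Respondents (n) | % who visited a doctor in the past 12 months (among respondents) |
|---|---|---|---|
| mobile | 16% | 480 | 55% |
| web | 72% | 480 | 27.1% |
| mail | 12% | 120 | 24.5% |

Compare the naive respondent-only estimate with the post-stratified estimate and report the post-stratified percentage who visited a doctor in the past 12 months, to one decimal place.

31.3%

Unadjusted (pooled respondent) estimate weights by respondent counts:
  (480/1080)×55 + (480/1080)×27.1 + (120/1080)×24.5 = 39.2111%
Post-stratifying to population shares instead:
  0.16×55 + 0.72×27.1 + 0.12×24.5 = 31.252%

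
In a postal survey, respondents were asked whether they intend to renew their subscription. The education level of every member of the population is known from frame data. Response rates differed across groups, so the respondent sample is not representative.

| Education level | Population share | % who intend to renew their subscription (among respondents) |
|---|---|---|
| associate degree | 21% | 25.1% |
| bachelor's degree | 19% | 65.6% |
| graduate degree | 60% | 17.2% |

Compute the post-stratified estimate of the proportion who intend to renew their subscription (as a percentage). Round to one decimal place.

28.1%

Weight each group's respondent value by its population share:
  associate degree: 0.21 × 25.1 = 5.271
  bachelor's degree: 0.19 × 65.6 = 12.464
  graduate degree: 0.6 × 17.2 = 10.32
Post-stratified estimate = 28.055 → 28.1%.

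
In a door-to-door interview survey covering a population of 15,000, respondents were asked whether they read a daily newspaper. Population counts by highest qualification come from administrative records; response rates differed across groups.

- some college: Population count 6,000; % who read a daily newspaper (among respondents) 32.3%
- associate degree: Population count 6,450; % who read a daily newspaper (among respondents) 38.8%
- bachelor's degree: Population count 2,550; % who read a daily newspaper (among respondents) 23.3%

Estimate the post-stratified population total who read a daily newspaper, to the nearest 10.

Each cell contributes its population count × the respondent rate:
  some college: 6,000 × 32.3% = 1938
  associate degree: 6,450 × 38.8% = 2502.6
  bachelor's degree: 2,550 × 23.3% = 594.15
Estimated total = 5034.75 → 5,030.

5,030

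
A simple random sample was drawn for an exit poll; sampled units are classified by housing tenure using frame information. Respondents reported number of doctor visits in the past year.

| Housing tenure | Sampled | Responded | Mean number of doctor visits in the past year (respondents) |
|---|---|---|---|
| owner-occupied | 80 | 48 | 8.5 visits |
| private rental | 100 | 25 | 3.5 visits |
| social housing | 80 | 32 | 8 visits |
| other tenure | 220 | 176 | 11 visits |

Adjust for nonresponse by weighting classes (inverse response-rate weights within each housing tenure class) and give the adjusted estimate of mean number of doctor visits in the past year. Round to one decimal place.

8.5

Class response rates: owner-occupied 48/80 = 60%, private rental 25/100 = 25%, social housing 32/80 = 40%, other tenure 176/220 = 80%.
With weight = n_sampled/n_responded per class, the weighted class total is n_sampled:
  owner-occupied: 80 × 8.5 = 680
  private rental: 100 × 3.5 = 350
  social housing: 80 × 8 = 640
  other tenure: 220 × 11 = 2420
Adjusted estimate = 4090 / 480 = 8.52083 → 8.5.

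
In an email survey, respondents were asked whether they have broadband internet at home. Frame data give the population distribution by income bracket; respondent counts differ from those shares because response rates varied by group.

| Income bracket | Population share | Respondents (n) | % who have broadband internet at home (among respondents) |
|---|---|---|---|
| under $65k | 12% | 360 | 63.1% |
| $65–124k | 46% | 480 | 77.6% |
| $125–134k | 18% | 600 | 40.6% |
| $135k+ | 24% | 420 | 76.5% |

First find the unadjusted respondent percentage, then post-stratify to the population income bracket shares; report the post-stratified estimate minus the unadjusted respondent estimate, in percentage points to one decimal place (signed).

Unadjusted (pooled respondent) estimate weights by respondent counts:
  (360/1860)×63.1 + (480/1860)×77.6 + (600/1860)×40.6 + (420/1860)×76.5 = 62.6097%
Reweighting by population income bracket shares:
  0.12×63.1 + 0.46×77.6 + 0.18×40.6 + 0.24×76.5 = 68.936%
Difference = 68.936 − 62.6097 = 6.3263 pp.

+6.3 percentage points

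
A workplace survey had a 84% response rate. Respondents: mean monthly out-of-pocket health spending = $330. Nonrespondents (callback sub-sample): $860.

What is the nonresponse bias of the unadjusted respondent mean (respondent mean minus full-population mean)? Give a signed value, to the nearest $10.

Nonresponse fraction = 1 − 0.84 = 0.16.
Bias = (nonresponse fraction) × (respondent mean − nonrespondent mean)
     = 0.16 × (330 − 860) = 0.16 × -530 = -84.8.

-$80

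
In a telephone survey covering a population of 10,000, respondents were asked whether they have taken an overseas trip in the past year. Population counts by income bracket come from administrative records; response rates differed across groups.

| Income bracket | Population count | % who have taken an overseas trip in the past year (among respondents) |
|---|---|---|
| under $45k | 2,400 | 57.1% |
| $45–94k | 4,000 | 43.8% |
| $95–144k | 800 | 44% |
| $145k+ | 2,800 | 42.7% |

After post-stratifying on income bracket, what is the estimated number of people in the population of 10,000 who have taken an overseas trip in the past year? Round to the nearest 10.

Apply each group's respondent rate to its population count:
  under $45k: 2,400 × 57.1% = 1370.4
  $45–94k: 4,000 × 43.8% = 1752
  $95–144k: 800 × 44% = 352
  $145k+: 2,800 × 42.7% = 1195.6
Estimated total = 4670 → 4,670.

4,670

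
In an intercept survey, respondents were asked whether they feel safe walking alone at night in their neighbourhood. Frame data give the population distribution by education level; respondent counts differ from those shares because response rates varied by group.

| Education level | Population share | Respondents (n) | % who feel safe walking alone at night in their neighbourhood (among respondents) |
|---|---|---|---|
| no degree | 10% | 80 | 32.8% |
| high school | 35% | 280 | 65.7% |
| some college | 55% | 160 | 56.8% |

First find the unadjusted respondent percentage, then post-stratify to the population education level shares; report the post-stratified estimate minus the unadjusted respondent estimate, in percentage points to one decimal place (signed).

Without adjustment, the pooled respondent share is:
  (80/520)×32.8 + (280/520)×65.7 + (160/520)×56.8 = 57.9%
Post-stratified estimate weights by population shares:
  0.1×32.8 + 0.35×65.7 + 0.55×56.8 = 57.515%
Difference = 57.515 − 57.9 = -0.385 pp.

-0.4 percentage points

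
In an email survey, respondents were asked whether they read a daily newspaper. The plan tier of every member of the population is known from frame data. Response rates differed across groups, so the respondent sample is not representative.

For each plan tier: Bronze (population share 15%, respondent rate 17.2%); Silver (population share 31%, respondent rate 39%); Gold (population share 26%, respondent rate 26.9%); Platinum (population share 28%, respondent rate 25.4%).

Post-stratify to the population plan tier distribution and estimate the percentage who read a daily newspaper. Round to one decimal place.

28.8%

Reweight to the known plan tier distribution:
  Bronze: 0.15 × 17.2 = 2.58
  Silver: 0.31 × 39 = 12.09
  Gold: 0.26 × 26.9 = 6.994
  Platinum: 0.28 × 25.4 = 7.112
Post-stratified estimate = 28.776 → 28.8%.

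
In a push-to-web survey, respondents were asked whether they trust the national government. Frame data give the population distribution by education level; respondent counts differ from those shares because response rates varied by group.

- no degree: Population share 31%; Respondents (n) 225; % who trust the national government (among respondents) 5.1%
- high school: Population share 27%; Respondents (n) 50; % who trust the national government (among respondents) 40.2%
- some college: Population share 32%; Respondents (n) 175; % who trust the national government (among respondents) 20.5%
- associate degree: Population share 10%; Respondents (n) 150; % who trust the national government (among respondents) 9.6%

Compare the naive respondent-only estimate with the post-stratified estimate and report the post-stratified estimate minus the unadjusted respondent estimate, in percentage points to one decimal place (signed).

+6.3 percentage points

Naive respondent-only estimate (weights = respondent counts):
  (225/600)×5.1 + (50/600)×40.2 + (175/600)×20.5 + (150/600)×9.6 = 13.6417%
Post-stratifying to population shares instead:
  0.31×5.1 + 0.27×40.2 + 0.32×20.5 + 0.1×9.6 = 19.955%
Difference = 19.955 − 13.6417 = 6.3133 pp.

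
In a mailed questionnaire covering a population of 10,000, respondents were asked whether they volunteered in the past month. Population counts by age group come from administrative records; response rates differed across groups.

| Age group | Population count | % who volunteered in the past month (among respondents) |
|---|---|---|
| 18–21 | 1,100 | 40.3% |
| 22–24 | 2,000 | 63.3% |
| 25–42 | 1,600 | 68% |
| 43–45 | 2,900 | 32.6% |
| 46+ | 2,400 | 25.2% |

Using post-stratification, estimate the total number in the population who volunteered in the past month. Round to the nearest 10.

Each cell contributes its population count × the respondent rate:
  18–21: 1,100 × 40.3% = 443.3
  22–24: 2,000 × 63.3% = 1266
  25–42: 1,600 × 68% = 1088
  43–45: 2,900 × 32.6% = 945.4
  46+: 2,400 × 25.2% = 604.8
Estimated total = 4347.5 → 4,350.

4,350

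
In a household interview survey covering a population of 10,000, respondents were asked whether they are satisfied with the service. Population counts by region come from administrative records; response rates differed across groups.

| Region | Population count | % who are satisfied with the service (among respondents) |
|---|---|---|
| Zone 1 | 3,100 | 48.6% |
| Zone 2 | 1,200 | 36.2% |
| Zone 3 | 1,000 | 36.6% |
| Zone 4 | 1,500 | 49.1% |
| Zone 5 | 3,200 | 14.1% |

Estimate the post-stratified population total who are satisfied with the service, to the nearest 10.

3,490

Each cell contributes its population count × the respondent rate:
  Zone 1: 3,100 × 48.6% = 1506.6
  Zone 2: 1,200 × 36.2% = 434.4
  Zone 3: 1,000 × 36.6% = 366
  Zone 4: 1,500 × 49.1% = 736.5
  Zone 5: 3,200 × 14.1% = 451.2
Estimated total = 3494.7 → 3,490.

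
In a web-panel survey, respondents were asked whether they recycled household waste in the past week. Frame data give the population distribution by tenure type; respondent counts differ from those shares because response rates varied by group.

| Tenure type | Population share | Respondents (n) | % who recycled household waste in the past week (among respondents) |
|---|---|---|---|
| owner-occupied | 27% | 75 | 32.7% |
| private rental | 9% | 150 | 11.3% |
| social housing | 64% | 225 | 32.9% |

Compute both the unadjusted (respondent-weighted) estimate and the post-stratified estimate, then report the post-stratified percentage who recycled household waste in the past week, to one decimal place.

30.9%

Unadjusted (pooled respondent) estimate weights by respondent counts:
  (75/450)×32.7 + (150/450)×11.3 + (225/450)×32.9 = 25.6667%
Post-stratified estimate weights by population shares:
  0.27×32.7 + 0.09×11.3 + 0.64×32.9 = 30.902%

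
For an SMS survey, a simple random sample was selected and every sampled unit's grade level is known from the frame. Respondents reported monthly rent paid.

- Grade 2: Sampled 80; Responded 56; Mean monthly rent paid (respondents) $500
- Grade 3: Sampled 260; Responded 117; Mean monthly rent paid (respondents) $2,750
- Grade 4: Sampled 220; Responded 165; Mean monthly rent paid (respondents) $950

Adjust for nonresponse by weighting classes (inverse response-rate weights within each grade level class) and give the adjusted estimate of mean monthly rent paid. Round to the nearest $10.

$1,720

Response rates by class: Grade 2 56/80 = 70%, Grade 3 117/260 = 45%, Grade 4 165/220 = 75%.
Weighting each respondent by the inverse class response rate inflates each class back to its sampled size, so the class weight is n_sampled:
  Grade 2: 80 × 500 = 40,000
  Grade 3: 260 × 2750 = 715,000
  Grade 4: 220 × 950 = 209,000
Adjusted estimate = 964,000 / 560 = 1721.43 → $1,720.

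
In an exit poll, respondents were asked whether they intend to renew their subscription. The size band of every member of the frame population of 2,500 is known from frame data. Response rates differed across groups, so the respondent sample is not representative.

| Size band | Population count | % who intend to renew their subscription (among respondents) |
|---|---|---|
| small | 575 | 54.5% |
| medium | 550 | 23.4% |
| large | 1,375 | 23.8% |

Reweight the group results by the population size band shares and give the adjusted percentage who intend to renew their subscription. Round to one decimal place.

30.8%

Reweight to the known size band distribution:
  small: (575/2,500) × 54.5 = 12.535
  medium: (550/2,500) × 23.4 = 5.148
  large: (1,375/2,500) × 23.8 = 13.09
Post-stratified estimate = 30.773 → 30.8%.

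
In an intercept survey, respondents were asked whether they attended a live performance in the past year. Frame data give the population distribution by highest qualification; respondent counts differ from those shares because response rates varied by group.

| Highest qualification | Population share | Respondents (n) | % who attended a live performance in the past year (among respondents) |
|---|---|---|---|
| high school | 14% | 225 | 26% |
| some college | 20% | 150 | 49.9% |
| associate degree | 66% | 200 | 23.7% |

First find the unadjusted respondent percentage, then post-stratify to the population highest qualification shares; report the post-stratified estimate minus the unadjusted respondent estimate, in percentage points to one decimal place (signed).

-2.2 percentage points

Without adjustment, the pooled respondent share is:
  (225/575)×26 + (150/575)×49.9 + (200/575)×23.7 = 31.4348%
Post-stratifying to population shares instead:
  0.14×26 + 0.2×49.9 + 0.66×23.7 = 29.262%
Difference = 29.262 − 31.4348 = -2.1728 pp.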